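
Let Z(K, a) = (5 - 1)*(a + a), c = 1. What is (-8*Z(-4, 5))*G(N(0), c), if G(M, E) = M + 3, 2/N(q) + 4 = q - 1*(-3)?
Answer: -320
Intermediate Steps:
N(q) = 2/(-1 + q) (N(q) = 2/(-4 + (q - 1*(-3))) = 2/(-4 + (q + 3)) = 2/(-4 + (3 + q)) = 2/(-1 + q))
Z(K, a) = 8*a (Z(K, a) = 4*(2*a) = 8*a)
G(M, E) = 3 + M
(-8*Z(-4, 5))*G(N(0), c) = (-64*5)*(3 + 2/(-1 + 0)) = (-8*40)*(3 + 2/(-1)) = -320*(3 + 2*(-1)) = -320*(3 - 2) = -320*1 = -320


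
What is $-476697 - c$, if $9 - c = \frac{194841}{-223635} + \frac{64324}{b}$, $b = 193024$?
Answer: $- \frac{131909961905339}{276711040} \approx -4.7671 \cdot 10^{5}$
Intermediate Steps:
$c = \frac{2639270459}{276711040}$ ($c = 9 - \left(\frac{194841}{-223635} + \frac{64324}{193024}\right) = 9 - \left(194841 \left(- \frac{1}{223635}\right) + 64324 \cdot \frac{1}{193024}\right) = 9 - \left(- \frac{64947}{74545} + \frac{1237}{3712}\right) = 9 - - \frac{148871099}{276711040} = 9 + \frac{148871099}{276711040} = \frac{2639270459}{276711040} \approx 9.538$)
$-476697 - c = -476697 - \frac{2639270459}{276711040} = - \frac{131909961905339}{276711040}$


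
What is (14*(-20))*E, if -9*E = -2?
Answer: -560/9 ≈ -62.222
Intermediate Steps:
E = 2/9 (E = -⅑*(-2) = 2/9 ≈ 0.22222)
(14*(-20))*E = (14*(-20))*(2/9) = -280*2/9 = -560/9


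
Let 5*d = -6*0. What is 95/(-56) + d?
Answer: -95/56 ≈ -1.6964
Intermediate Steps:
d = 0 (d = (-6*0)/5 = (1/5)*0 = 0)
95/(-56) + d = 95/(-56) + 0 = 95*(-1/56) + 0 = -95/56 + 0 = -95/56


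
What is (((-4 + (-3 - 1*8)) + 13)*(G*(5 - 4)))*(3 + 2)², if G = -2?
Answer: 100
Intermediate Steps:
(((-4 + (-3 - 1*8)) + 13)*(G*(5 - 4)))*(3 + 2)² = (((-4 + (-3 - 1*8)) + 13)*(-2*(5 - 4)))*(3 + 2)² = (((-4 + (-3 - 8)) + 13)*(-2*1))*5² = (((-4 - 11) + 13)*(-2))*25 = ((-15 + 13)*(-2))*25 = -2*(-2)*25 = 4*25 = 100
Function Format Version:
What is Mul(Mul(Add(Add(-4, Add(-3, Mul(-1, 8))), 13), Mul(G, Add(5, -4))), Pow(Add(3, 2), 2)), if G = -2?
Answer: 100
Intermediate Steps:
Mul(Mul(Add(Add(-4, Add(-3, Mul(-1, 8))), 13), Mul(G, Add(5, -4))), Pow(Add(3, 2), 2)) = Mul(Mul(Add(Add(-4, Add(-3, Mul(-1, 8))), 13), Mul(-2, Add(5, -4))), Pow(Add(3, 2), 2)) = Mul(Mul(Add(Add(-4, Add(-3, -8)), 13), Mul(-2, 1)), Pow(5, 2)) = Mul(Mul(Add(Add(-4, -11), 13), -2), 25) = Mul(Mul(Add(-15, 13), -2), 25) = Mul(Mul(-2, -2), 25) = Mul(4, 25) = 100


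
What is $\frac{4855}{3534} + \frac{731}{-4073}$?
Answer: $\frac{17191061}{14393982} \approx 1.1943$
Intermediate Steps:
$\frac{4855}{3534} + \frac{731}{-4073} = 4855 \cdot \frac{1}{3534} + 731 \left(- \frac{1}{4073}\right) = \frac{4855}{3534} - \frac{731}{4073} = \frac{17191061}{14393982}$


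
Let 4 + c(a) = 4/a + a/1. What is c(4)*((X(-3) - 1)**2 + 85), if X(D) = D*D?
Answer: 149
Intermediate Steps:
X(D) = D**2
c(a) = -4 + a + 4/a (c(a) = -4 + (4/a + a/1) = -4 + (4/a + a*1) = -4 + (4/a + a) = -4 + (a + 4/a) = -4 + a + 4/a)
c(4)*((X(-3) - 1)**2 + 85) = (-4 + 4 + 4/4)*(((-3)**2 - 1)**2 + 85) = (-4 + 4 + 4*(1/4))*((9 - 1)**2 + 85) = (-4 + 4 + 1)*(8**2 + 85) = 1*(64 + 85) = 1*149 = 149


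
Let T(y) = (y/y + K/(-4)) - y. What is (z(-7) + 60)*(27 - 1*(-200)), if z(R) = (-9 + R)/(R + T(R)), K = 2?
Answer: 6356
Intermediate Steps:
T(y) = ½ - y (T(y) = (y/y + 2/(-4)) - y = (1 + 2*(-¼)) - y = (1 - ½) - y = ½ - y)
z(R) = -18 + 2*R (z(R) = (-9 + R)/(R + (½ - R)) = (-9 + R)/(½) = (-9 + R)*2 = -18 + 2*R)
(z(-7) + 60)*(27 - 1*(-200)) = ((-18 + 2*(-7)) + 60)*(27 - 1*(-200)) = ((-18 - 14) + 60)*(27 + 200) = (-32 + 60)*227 = 28*227 = 6356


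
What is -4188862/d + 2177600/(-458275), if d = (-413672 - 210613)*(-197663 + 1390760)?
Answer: -64877818576392758/13653525669183495 ≈ -4.7517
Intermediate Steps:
d = -744832560645 (d = -624285*1193097 = -744832560645)
-4188862/d + 2177600/(-458275) = -4188862/(-744832560645) + 2177600/(-458275) = -4188862*(-1/744832560645) + 2177600*(-1/458275) = 4188862/744832560645 - 87104/18331 = -64877818576392758/13653525669183495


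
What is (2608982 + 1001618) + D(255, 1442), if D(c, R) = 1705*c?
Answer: 4045375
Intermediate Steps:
(2608982 + 1001618) + D(255, 1442) = (2608982 + 1001618) + 1705*255 = 3610600 + 434775 = 4045375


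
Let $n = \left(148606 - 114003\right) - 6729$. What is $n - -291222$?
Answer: $319096$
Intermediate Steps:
$n = 27874$ ($n = 34603 - 6729 = 27874$)
$n - -291222 = 27874 - -291222 = 27874 + 291222 = 319096$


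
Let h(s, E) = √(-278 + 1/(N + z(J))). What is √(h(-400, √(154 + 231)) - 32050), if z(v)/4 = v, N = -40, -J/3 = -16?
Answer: √(-46280200 + 57*I*√178410)/38 ≈ 0.046566 + 179.03*I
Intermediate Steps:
J = 48 (J = -3*(-16) = 48)
z(v) = 4*v
h(s, E) = 3*I*√178410/76 (h(s, E) = √(-278 + 1/(-40 + 4*48)) = √(-278 + 1/(-40 + 192)) = √(-278 + 1/152) = √(-42255/152) = 3*I*√178410/76)
√(h(-400, √(154 + 231)) - 32050) = √(3*I*√178410/76 - 32050) = √(-32050 + 3*I*√178410/76)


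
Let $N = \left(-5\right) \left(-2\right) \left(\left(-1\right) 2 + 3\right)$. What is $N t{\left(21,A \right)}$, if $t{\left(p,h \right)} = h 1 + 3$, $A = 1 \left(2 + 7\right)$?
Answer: $120$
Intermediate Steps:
$A = 9$ ($A = 1 \cdot 9 = 9$)
$t{\left(p,h \right)} = 3 + h$ ($t{\left(p,h \right)} = h + 3 = 3 + h$)
$N = 10$ ($N = 10 \left(-2 + 3\right) = 10 \cdot 1 = 10$)
$N t{\left(21,A \right)} = 10 \left(3 + 9\right) = 10 \cdot 12 = 120$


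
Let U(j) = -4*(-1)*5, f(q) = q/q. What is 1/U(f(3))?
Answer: 1/20 ≈ 0.050000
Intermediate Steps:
f(q) = 1
U(j) = 20 (U(j) = 4*5 = 20)
1/U(f(3)) = 1/20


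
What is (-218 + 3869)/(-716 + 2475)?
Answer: 3651/1759 ≈ 2.0756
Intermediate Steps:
(-218 + 3869)/(-716 + 2475) = 3651/1759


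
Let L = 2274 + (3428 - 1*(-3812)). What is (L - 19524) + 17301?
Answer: 7291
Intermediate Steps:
L = 9514 (L = 2274 + (3428 + 3812) = 2274 + 7240 = 9514)
(L - 19524) + 17301 = (9514 - 19524) + 17301 = -10010 + 17301 = 7291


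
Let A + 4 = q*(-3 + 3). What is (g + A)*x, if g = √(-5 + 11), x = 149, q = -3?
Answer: -596 + 149*√6 ≈ -231.03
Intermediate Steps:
g = √6 ≈ 2.4495
A = -4 (A = -4 - 3*(-3 + 3) = -4 - 3*0 = -4 + 0 = -4)
(g + A)*x = (√6 - 4)*149 = (-4 + √6)*149 = -596 + 149*√6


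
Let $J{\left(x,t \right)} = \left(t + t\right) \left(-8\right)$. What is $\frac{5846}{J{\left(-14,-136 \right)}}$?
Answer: $\frac{2923}{1088} \approx 2.6866$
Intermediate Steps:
$J{\left(x,t \right)} = - 16 t$ ($J{\left(x,t \right)} = 2 t \left(-8\right) = - 16 t$)
$\frac{5846}{J{\left(-14,-136 \right)}} = \frac{5846}{\left(-16\right) \left(-136\right)} = \frac{5846}{2176} = 5846 \cdot \frac{1}{2176} = \frac{2923}{1088}$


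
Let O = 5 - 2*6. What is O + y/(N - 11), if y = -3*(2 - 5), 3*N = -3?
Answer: -31/4 ≈ -7.7500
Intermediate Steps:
N = -1 (N = (⅓)*(-3) = -1)
y = 9 (y = -3*(-3) = 9)
O = -7 (O = 5 - 12 = -7)
O + y/(N - 11) = -7 + 9/(-1 - 11) = -7 + 9/(-12) = -7 - 1/12*9 = -7 - ¾ = -31/4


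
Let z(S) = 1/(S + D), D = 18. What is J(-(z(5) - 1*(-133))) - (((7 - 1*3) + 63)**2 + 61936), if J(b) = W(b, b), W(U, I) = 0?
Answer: -66425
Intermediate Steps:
z(S) = 1/(18 + S) (z(S) = 1/(S + 18) = 1/(18 + S))
J(b) = 0
J(-(z(5) - 1*(-133))) - (((7 - 1*3) + 63)**2 + 61936) = 0 - (((7 - 1*3) + 63)**2 + 61936) = 0 - (((7 - 3) + 63)**2 + 61936) = 0 - ((4 + 63)**2 + 61936) = 0 - (67**2 + 61936) = 0 - (4489 + 61936) = 0 - 1*66425 = 0 - 66425 = -66425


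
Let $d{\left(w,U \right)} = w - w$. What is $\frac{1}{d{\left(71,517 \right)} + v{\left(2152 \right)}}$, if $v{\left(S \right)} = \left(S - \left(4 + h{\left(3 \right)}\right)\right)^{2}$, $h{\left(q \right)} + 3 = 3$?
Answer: $\frac{1}{4613904} \approx 2.1674 \cdot 10^{-7}$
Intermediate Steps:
$d{\left(w,U \right)} = 0$
$h{\left(q \right)} = 0$ ($h{\left(q \right)} = -3 + 3 = 0$)
$v{\left(S \right)} = \left(-4 + S\right)^{2}$ ($v{\left(S \right)} = \left(S - 4\right)^{2} = \left(-4 + S\right)^{2}$)
$\frac{1}{d{\left(71,517 \right)} + v{\left(2152 \right)}} = \frac{1}{0 + \left(4 - 2152\right)^{2}} = \frac{1}{0 + \left(-2148\right)^{2}} = \frac{1}{0 + 4613904} = \frac{1}{4613904}$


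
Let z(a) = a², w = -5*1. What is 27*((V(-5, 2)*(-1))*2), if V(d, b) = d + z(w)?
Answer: -1080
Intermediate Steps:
w = -5
V(d, b) = 25 + d (V(d, b) = d + (-5)² = d + 25 = 25 + d)
27*((V(-5, 2)*(-1))*2) = 27*(((25 - 5)*(-1))*2) = 27*((20*(-1))*2) = 27*(-20*2) = 27*(-40) = -1080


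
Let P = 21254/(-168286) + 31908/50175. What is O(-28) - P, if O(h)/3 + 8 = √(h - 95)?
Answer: -34492208573/1407291675 + 3*I*√123 ≈ -24.51 + 33.272*I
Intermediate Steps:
O(h) = -24 + 3*√(-95 + h) (O(h) = -24 + 3*√(h - 95) = -24 + 3*√(-95 + h))
P = 717208373/1407291675 (P = 21254*(-1/168286) + 31908*(1/50175) = -10627/84143 + 10636/16725 = 717208373/1407291675 ≈ 0.50964)
O(-28) - P = (-24 + 3*√(-95 - 28)) - 1*717208373/1407291675 = (-24 + 3*√(-123)) - 717208373/1407291675 = (-24 + 3*(I*√123)) - 717208373/1407291675 = (-24 + 3*I*√123) - 717208373/1407291675 = -34492208573/1407291675 + 3*I*√123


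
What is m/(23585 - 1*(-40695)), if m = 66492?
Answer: 16623/16070 ≈ 1.0344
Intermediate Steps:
m/(23585 - 1*(-40695)) = 66492/(23585 - 1*(-40695)) = 66492/(23585 + 40695) = 66492/64280 = 66492*(1/64280) = 16623/16070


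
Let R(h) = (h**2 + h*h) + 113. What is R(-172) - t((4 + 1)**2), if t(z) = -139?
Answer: 59420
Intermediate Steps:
R(h) = 113 + 2*h**2 (R(h) = (h**2 + h**2) + 113 = 2*h**2 + 113 = 113 + 2*h**2)
R(-172) - t((4 + 1)**2) = (113 + 2*(-172)**2) - 1*(-139) = (113 + 2*29584) + 139 = (113 + 59168) + 139 = 59281 + 139 = 59420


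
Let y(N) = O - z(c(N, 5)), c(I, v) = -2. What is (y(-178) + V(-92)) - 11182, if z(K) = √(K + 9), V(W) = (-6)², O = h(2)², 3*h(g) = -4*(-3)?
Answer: -11130 - √7 ≈ -11133.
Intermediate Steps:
h(g) = 4 (h(g) = (-4*(-3))/3 = (⅓)*12 = 4)
O = 16 (O = 4² = 16)
V(W) = 36
z(K) = √(9 + K)
y(N) = 16 - √7 (y(N) = 16 - √(9 - 2) = 16 - √7)
(y(-178) + V(-92)) - 11182 = ((16 - √7) + 36) - 11182 = (52 - √7) - 11182 = -11130 - √7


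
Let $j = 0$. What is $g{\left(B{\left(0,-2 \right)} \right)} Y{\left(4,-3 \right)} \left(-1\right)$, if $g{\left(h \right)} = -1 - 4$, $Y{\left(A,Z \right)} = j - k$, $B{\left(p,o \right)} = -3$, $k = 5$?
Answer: $-25$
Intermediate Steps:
$Y{\left(A,Z \right)} = -5$ ($Y{\left(A,Z \right)} = 0 - 5 = -5$)
$g{\left(h \right)} = -5$
$g{\left(B{\left(0,-2 \right)} \right)} Y{\left(4,-3 \right)} \left(-1\right) = \left(-5\right) \left(-5\right) \left(-1\right) = 25 \left(-1\right) = -25$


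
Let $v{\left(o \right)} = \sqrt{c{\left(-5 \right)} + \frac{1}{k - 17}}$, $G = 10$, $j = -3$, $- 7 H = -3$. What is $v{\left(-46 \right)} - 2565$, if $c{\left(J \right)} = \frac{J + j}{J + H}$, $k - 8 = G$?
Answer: $-2565 + \frac{\sqrt{11}}{2} \approx -2563.3$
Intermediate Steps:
$H = \frac{3}{7}$ ($H = \left(- \frac{1}{7}\right) \left(-3\right) = \frac{3}{7} \approx 0.42857$)
$k = 18$ ($k = 8 + 10 = 18$)
$c{\left(J \right)} = \frac{-3 + J}{\frac{3}{7} + J}$ ($c{\left(J \right)} = \frac{J - 3}{J + \frac{3}{7}} = \frac{-3 + J}{\frac{3}{7} + J}$)
$v{\left(o \right)} = \frac{\sqrt{11}}{2}$ ($v{\left(o \right)} = \sqrt{\frac{7 \left(-3 - 5\right)}{3 + 7 \left(-5\right)} + \frac{1}{18 - 17}} = \sqrt{7 \frac{1}{3 - 35} \left(-8\right) + 1^{-1}} = \sqrt{7 \frac{1}{-32} \left(-8\right) + 1} = \sqrt{7 \left(- \frac{1}{32}\right) \left(-8\right) + 1} = \sqrt{\frac{7}{4} + 1} = \sqrt{\frac{11}{4}} = \frac{\sqrt{11}}{2}$)
$v{\left(-46 \right)} - 2565 = \frac{\sqrt{11}}{2} - 2565 = -2565 + \frac{\sqrt{11}}{2}$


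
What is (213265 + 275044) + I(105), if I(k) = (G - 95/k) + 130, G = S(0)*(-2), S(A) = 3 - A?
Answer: 10257074/21 ≈ 4.8843e+5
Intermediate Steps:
G = -6 (G = (3 - 1*0)*(-2) = (3 + 0)*(-2) = 3*(-2) = -6)
I(k) = 124 - 95/k (I(k) = (-6 - 95/k) + 130 = 124 - 95/k)
(213265 + 275044) + I(105) = (213265 + 275044) + (124 - 95/105) = 488309 + (124 - 95*1/105) = 488309 + (124 - 19/21) = 488309 + 2585/21 = 10257074/21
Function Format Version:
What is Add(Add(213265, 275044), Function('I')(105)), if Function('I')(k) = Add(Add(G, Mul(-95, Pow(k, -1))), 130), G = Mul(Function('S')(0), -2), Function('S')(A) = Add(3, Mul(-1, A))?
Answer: Rational(10257074, 21) ≈ 4.8843e+5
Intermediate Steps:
G = -6 (G = Mul(Add(3, Mul(-1, 0)), -2) = Mul(Add(3, 0), -2) = Mul(3, -2) = -6)
Function('I')(k) = Add(124, Mul(-95, Pow(k, -1))) (Function('I')(k) = Add(Add(-6, Mul(-95, Pow(k, -1))), 130) = Add(124, Mul(-95, Pow(k, -1))))
Add(Add(213265, 275044), Function('I')(105)) = Add(Add(213265, 275044), Add(124, Mul(-95, Pow(105, -1)))) = Add(488309, Add(124, Mul(-95, Rational(1, 105)))) = Add(488309, Add(124, Rational(-19, 21))) = Add(488309, Rational(2585, 21)) = Rational(10257074, 21)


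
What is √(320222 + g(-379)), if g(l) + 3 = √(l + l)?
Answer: √(320219 + I*√758) ≈ 565.88 + 0.024*I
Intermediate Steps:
g(l) = -3 + √2*√l (g(l) = -3 + √(l + l) = -3 + √(2*l) = -3 + √2*√l)
√(320222 + g(-379)) = √(320222 + (-3 + √2*√(-379))) = √(320222 + (-3 + √2*(I*√379))) = √(320222 + (-3 + I*√758)) = √(320219 + I*√758)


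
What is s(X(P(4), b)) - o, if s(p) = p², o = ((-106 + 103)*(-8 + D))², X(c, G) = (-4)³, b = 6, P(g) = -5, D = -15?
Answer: -665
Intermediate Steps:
X(c, G) = -64
o = 4761 (o = ((-106 + 103)*(-8 - 15))² = (-3*(-23))² = 69² = 4761)
s(X(P(4), b)) - o = (-64)² - 1*4761 = 4096 - 4761 = -665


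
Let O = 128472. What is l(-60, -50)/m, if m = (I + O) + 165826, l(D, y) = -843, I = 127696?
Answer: -843/421994 ≈ -0.0019977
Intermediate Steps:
m = 421994 (m = (127696 + 128472) + 165826 = 256168 + 165826 = 421994)
l(-60, -50)/m = -843/421994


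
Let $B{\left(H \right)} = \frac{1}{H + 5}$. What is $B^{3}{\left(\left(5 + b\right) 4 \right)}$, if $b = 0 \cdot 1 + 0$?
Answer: $\frac{1}{15625} \approx 6.4 \cdot 10^{-5}$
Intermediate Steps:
$b = 0$ ($b = 0 + 0 = 0$)
$B{\left(H \right)} = \frac{1}{5 + H}$
$B^{3}{\left(\left(5 + b\right) 4 \right)} = \left(\frac{1}{5 + \left(5 + 0\right) 4}\right)^{3} = \left(\frac{1}{5 + 5 \cdot 4}\right)^{3} = \left(\frac{1}{5 + 20}\right)^{3} = \left(\frac{1}{25}\right)^{3} = \frac{1}{15625}$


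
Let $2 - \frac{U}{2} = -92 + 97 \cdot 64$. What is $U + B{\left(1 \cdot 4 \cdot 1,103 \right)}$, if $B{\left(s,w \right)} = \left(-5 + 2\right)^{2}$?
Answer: $-12219$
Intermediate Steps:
$B{\left(s,w \right)} = 9$ ($B{\left(s,w \right)} = \left(-3\right)^{2} = 9$)
$U = -12228$ ($U = 4 - 2 \left(-92 + 97 \cdot 64\right) = 4 - 2 \left(-92 + 6208\right) = 4 - 12232 = -12228$)
$U + B{\left(1 \cdot 4 \cdot 1,103 \right)} = -12228 + 9 = -12219$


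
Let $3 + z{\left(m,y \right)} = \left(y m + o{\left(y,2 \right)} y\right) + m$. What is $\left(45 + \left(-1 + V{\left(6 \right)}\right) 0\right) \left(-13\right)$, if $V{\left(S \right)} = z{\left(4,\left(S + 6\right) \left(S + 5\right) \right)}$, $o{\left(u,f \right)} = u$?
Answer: $-585$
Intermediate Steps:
$z{\left(m,y \right)} = -3 + m + y^{2} + m y$ ($z{\left(m,y \right)} = -3 + \left(\left(y m + y y\right) + m\right) = -3 + \left(\left(m y + y^{2}\right) + m\right) = -3 + \left(\left(y^{2} + m y\right) + m\right) = -3 + \left(m + y^{2} + m y\right) = -3 + m + y^{2} + m y$)
$V{\left(S \right)} = 1 + \left(5 + S\right)^{2} \left(6 + S\right)^{2} + 4 \left(5 + S\right) \left(6 + S\right)$ ($V{\left(S \right)} = -3 + 4 + \left(\left(S + 6\right) \left(S + 5\right)\right)^{2} + 4 \left(S + 6\right) \left(S + 5\right) = -3 + 4 + \left(\left(6 + S\right) \left(5 + S\right)\right)^{2} + 4 \left(6 + S\right) \left(5 + S\right) = -3 + 4 + \left(\left(5 + S\right) \left(6 + S\right)\right)^{2} + 4 \left(5 + S\right) \left(6 + S\right) = -3 + 4 + \left(5 + S\right)^{2} \left(6 + S\right)^{2} + 4 \left(5 + S\right) \left(6 + S\right) = 1 + \left(5 + S\right)^{2} \left(6 + S\right)^{2} + 4 \left(5 + S\right) \left(6 + S\right)$)
$\left(45 + \left(-1 + V{\left(6 \right)}\right) 0\right) \left(-13\right) = \left(45 + \left(-1 + \left(1021 + 6^{4} + 22 \cdot 6^{3} + 185 \cdot 6^{2} + 704 \cdot 6\right)\right) 0\right) \left(-13\right) = \left(45 + \left(-1 + \left(1021 + 1296 + 22 \cdot 216 + 185 \cdot 36 + 4224\right)\right) 0\right) \left(-13\right) = \left(45 + \left(-1 + \left(1021 + 1296 + 4752 + 6660 + 4224\right)\right) 0\right) \left(-13\right) = \left(45 + \left(-1 + 17953\right) 0\right) \left(-13\right) = \left(45 + 17952 \cdot 0\right) \left(-13\right) = \left(45 + 0\right) \left(-13\right) = 45 \left(-13\right) = -585$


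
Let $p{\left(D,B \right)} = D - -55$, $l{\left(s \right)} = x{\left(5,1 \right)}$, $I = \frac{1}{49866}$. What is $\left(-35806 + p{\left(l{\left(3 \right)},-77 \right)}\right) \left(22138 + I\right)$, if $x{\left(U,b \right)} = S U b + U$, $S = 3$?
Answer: $- \frac{39444648210079}{49866} \approx -7.9101 \cdot 10^{8}$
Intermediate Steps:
$I = \frac{1}{49866} \approx 2.0054 \cdot 10^{-5}$
$x{\left(U,b \right)} = U + 3 U b$ ($x{\left(U,b \right)} = 3 U b + U = U + 3 U b$)
$l{\left(s \right)} = 20$ ($l{\left(s \right)} = 5 \left(1 + 3 \cdot 1\right) = 5 \left(1 + 3\right) = 5 \cdot 4 = 20$)
$p{\left(D,B \right)} = 55 + D$ ($p{\left(D,B \right)} = D + 55 = 55 + D$)
$\left(-35806 + p{\left(l{\left(3 \right)},-77 \right)}\right) \left(22138 + I\right) = \left(-35806 + \left(55 + 20\right)\right) \left(22138 + \frac{1}{49866}\right) = \left(-35806 + 75\right) \frac{1103933509}{49866} = \left(-35731\right) \frac{1103933509}{49866} = - \frac{39444648210079}{49866}$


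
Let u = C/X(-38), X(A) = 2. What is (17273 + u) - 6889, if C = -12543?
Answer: 8225/2 ≈ 4112.5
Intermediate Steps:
u = -12543/2 ≈ -6271.5
(17273 + u) - 6889 = (17273 - 12543/2) - 6889 = 22003/2 - 6889 = 8225/2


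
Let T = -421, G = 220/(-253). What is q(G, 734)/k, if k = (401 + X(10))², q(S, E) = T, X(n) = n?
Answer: -421/168921 ≈ -0.0024923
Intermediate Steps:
G = -20/23 (G = 220*(-1/253) = -20/23 ≈ -0.86957)
q(S, E) = -421
k = 168921 (k = (401 + 10)² = 411² = 168921)
q(G, 734)/k = -421/168921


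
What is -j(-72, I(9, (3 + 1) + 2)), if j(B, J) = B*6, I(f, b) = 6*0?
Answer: 432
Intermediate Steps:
I(f, b) = 0
j(B, J) = 6*B
-j(-72, I(9, (3 + 1) + 2)) = -6*(-72) = -1*(-432) = 432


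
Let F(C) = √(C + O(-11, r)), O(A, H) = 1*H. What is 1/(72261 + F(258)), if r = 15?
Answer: 3441/248650088 - √273/5221651848 ≈ 1.3836e-5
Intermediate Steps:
O(A, H) = H
F(C) = √(15 + C) (F(C) = √(C + 15) = √(15 + C))
1/(72261 + F(258)) = 1/(72261 + √(15 + 258)) = 1/(72261 + √273)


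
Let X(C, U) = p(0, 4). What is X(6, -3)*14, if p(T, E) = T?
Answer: 0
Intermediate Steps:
X(C, U) = 0
X(6, -3)*14 = 0*14 = 0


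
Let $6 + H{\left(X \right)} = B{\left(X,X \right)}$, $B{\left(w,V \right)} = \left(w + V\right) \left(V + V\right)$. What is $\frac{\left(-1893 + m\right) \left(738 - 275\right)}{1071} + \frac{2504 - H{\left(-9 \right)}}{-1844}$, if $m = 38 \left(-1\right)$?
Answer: $- \frac{825487469}{987462} \approx -835.97$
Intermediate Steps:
$m = -38$
$B{\left(w,V \right)} = 2 V \left(V + w\right)$ ($B{\left(w,V \right)} = \left(V + w\right) 2 V = 2 V \left(V + w\right)$)
$H{\left(X \right)} = -6 + 4 X^{2}$ ($H{\left(X \right)} = -6 + 2 X \left(X + X\right) = -6 + 2 X 2 X = -6 + 4 X^{2}$)
$\frac{\left(-1893 + m\right) \left(738 - 275\right)}{1071} + \frac{2504 - H{\left(-9 \right)}}{-1844} = \frac{\left(-1893 - 38\right) \left(738 - 275\right)}{1071} + \frac{2504 - \left(-6 + 4 \left(-9\right)^{2}\right)}{-1844} = \left(-1931\right) 463 \cdot \frac{1}{1071} + \left(2504 - \left(-6 + 4 \cdot 81\right)\right) \left(- \frac{1}{1844}\right) = \left(-894053\right) \frac{1}{1071} + \left(2504 - \left(-6 + 324\right)\right) \left(- \frac{1}{1844}\right) = - \frac{894053}{1071} + \left(2504 - 318\right) \left(- \frac{1}{1844}\right) = - \frac{894053}{1071} + 2186 \left(- \frac{1}{1844}\right) = - \frac{894053}{1071} - \frac{1093}{922} = - \frac{825487469}{987462}$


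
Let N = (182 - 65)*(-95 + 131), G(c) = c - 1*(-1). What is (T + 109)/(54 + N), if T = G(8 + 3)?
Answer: 121/4266 ≈ 0.028364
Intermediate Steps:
G(c) = 1 + c (G(c) = c + 1 = 1 + c)
T = 12 (T = 1 + (8 + 3) = 1 + 11 = 12)
N = 4212 (N = 117*36 = 4212)
(T + 109)/(54 + N) = (12 + 109)/(54 + 4212) = 121/4266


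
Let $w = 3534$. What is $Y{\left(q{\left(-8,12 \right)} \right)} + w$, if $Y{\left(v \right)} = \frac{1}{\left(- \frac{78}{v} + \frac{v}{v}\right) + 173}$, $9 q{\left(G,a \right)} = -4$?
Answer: $\frac{2470268}{699} \approx 3534.0$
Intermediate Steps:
$q{\left(G,a \right)} = - \frac{4}{9}$ ($q{\left(G,a \right)} = \frac{1}{9} \left(-4\right) = - \frac{4}{9}$)
$Y{\left(v \right)} = \frac{1}{174 - \frac{78}{v}}$ ($Y{\left(v \right)} = \frac{1}{\left(- \frac{78}{v} + 1\right) + 173} = \frac{1}{\left(1 - \frac{78}{v}\right) + 173} = \frac{1}{174 - \frac{78}{v}}$)
$Y{\left(q{\left(-8,12 \right)} \right)} + w = \frac{1}{6} \left(- \frac{4}{9}\right) \frac{1}{-13 + 29 \left(- \frac{4}{9}\right)} + 3534 = \frac{1}{6} \left(- \frac{4}{9}\right) \frac{1}{-13 - \frac{116}{9}} + 3534 = \frac{1}{6} \left(- \frac{4}{9}\right) \frac{1}{- \frac{233}{9}} + 3534 = \frac{1}{6} \left(- \frac{4}{9}\right) \left(- \frac{9}{233}\right) + 3534 = \frac{2}{699} + 3534 = \frac{2470268}{699}$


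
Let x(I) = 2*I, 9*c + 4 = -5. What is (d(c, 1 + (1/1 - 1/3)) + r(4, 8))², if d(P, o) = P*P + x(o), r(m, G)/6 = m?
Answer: 7225/9 ≈ 802.78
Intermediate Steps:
c = -1 (c = -4/9 + (⅑)*(-5) = -4/9 - 5/9 = -1)
r(m, G) = 6*m
d(P, o) = P² + 2*o (d(P, o) = P*P + 2*o = P² + 2*o)
(d(c, 1 + (1/1 - 1/3)) + r(4, 8))² = (((-1)² + 2*(1 + (1/1 - 1/3))) + 6*4)² = ((1 + 2*(1 + (1*1 - 1*⅓))) + 24)² = ((1 + 2*(1 + (1 - ⅓))) + 24)² = ((1 + 2*(1 + ⅔)) + 24)² = ((1 + 2*(5/3)) + 24)² = ((1 + 10/3) + 24)² = (13/3 + 24)² = (85/3)² = 7225/9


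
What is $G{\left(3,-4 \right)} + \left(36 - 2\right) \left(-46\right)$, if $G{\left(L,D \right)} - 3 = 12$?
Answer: $-1549$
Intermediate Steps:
$G{\left(L,D \right)} = 15$ ($G{\left(L,D \right)} = 3 + 12 = 15$)
$G{\left(3,-4 \right)} + \left(36 - 2\right) \left(-46\right) = 15 + \left(36 - 2\right) \left(-46\right) = 15 + 34 \left(-46\right) = 15 - 1564 = -1549$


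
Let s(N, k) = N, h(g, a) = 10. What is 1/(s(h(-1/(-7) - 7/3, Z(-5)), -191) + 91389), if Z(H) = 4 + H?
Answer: 1/91399 ≈ 1.0941e-5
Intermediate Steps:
1/(s(h(-1/(-7) - 7/3, Z(-5)), -191) + 91389) = 1/(10 + 91389) = 1/91399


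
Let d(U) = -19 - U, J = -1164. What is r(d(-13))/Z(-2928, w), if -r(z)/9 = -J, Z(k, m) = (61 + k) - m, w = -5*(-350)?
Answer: 388/171 ≈ 2.2690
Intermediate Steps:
w = 1750
Z(k, m) = 61 + k - m
r(z) = -10476 (r(z) = -(-9)*(-1164) = -9*1164 = -10476)
r(d(-13))/Z(-2928, w) = -10476/(61 - 2928 - 1*1750) = -10476/(61 - 2928 - 1750) = -10476/(-4617) = -10476*(-1/4617) = 388/171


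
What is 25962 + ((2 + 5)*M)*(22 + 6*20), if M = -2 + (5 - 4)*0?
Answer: 23974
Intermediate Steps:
M = -2 (M = -2 + 1*0 = -2 + 0 = -2)
25962 + ((2 + 5)*M)*(22 + 6*20) = 25962 + ((2 + 5)*(-2))*(22 + 6*20) = 25962 + (7*(-2))*(22 + 120) = 25962 - 14*142 = 25962 - 1988 = 23974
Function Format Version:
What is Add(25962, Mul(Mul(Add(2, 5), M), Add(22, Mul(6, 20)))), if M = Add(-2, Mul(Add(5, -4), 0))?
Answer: 23974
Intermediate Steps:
M = -2 (M = Add(-2, Mul(1, 0)) = Add(-2, 0) = -2)
Add(25962, Mul(Mul(Add(2, 5), M), Add(22, Mul(6, 20)))) = Add(25962, Mul(Mul(Add(2, 5), -2), Add(22, Mul(6, 20)))) = Add(25962, Mul(Mul(7, -2), Add(22, 120))) = Add(25962, Mul(-14, 142)) = Add(25962, -1988) = 23974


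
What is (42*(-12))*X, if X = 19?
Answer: -9576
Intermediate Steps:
(42*(-12))*X = (42*(-12))*19 = -504*19 = -9576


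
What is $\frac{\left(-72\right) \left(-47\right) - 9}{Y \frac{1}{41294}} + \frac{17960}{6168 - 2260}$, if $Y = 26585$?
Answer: $\frac{27256233980}{5194709} \approx 5246.9$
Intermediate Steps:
$\frac{\left(-72\right) \left(-47\right) - 9}{Y \frac{1}{41294}} + \frac{17960}{6168 - 2260} = \frac{\left(-72\right) \left(-47\right) - 9}{26585 \cdot \frac{1}{41294}} + \frac{17960}{6168 - 2260} = \frac{3384 - 9}{26585 \cdot \frac{1}{41294}} + \frac{17960}{6168 - 2260} = \frac{3375}{\frac{26585}{41294}} + \frac{17960}{3908} = 3375 \cdot \frac{41294}{26585} + 17960 \cdot \frac{1}{3908} = \frac{27873450}{5317} + \frac{4490}{977} = \frac{27256233980}{5194709}$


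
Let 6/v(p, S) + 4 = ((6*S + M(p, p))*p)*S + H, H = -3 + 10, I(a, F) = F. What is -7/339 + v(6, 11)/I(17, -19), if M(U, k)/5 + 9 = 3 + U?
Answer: -193927/9358773 ≈ -0.020721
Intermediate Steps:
M(U, k) = -30 + 5*U (M(U, k) = -45 + 5*(3 + U) = -45 + (15 + 5*U) = -30 + 5*U)
H = 7
v(p, S) = 6/(3 + S*p*(-30 + 5*p + 6*S)) (v(p, S) = 6/(-4 + (((6*S + (-30 + 5*p))*p)*S + 7)) = 6/(-4 + (((-30 + 5*p + 6*S)*p)*S + 7)) = 6/(-4 + ((p*(-30 + 5*p + 6*S))*S + 7)) = 6/(-4 + (S*p*(-30 + 5*p + 6*S) + 7)) = 6/(-4 + (7 + S*p*(-30 + 5*p + 6*S))) = 6/(3 + S*p*(-30 + 5*p + 6*S)))
-7/339 + v(6, 11)/I(17, -19) = -7/339 + (6/(3 + 6*6*11**2 + 5*11*6*(-6 + 6)))/(-19) = -7*1/339 + (6/(3 + 6*6*121 + 5*11*6*0))*(-1/19) = -7/339 + (6/(3 + 4356 + 0))*(-1/19) = -7/339 + (6/4359)*(-1/19) = -7/339 + (6*(1/4359))*(-1/19) = -7/339 + (2/1453)*(-1/19) = -7/339 - 2/27607 = -193927/9358773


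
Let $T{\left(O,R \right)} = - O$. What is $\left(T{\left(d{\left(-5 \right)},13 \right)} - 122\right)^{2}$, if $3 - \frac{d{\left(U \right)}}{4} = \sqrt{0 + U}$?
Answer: $17876 - 1072 i \sqrt{5} \approx 17876.0 - 2397.1 i$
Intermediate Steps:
$d{\left(U \right)} = 12 - 4 \sqrt{U}$ ($d{\left(U \right)} = 12 - 4 \sqrt{0 + U} = 12 - 4 \sqrt{U}$)
$\left(T{\left(d{\left(-5 \right)},13 \right)} - 122\right)^{2} = \left(- (12 - 4 \sqrt{-5}) - 122\right)^{2} = \left(- (12 - 4 i \sqrt{5}) - 122\right)^{2} = \left(\left(-12 + 4 i \sqrt{5}\right) - 122\right)^{2} = \left(-134 + 4 i \sqrt{5}\right)^{2}$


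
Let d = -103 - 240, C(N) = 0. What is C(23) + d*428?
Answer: -146804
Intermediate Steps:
d = -343
C(23) + d*428 = 0 - 343*428 = 0 - 146804 = -146804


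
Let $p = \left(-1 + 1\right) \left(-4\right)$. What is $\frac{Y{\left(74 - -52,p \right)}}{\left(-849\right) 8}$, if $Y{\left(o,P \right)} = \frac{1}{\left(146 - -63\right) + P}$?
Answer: $- \frac{1}{1419528} \approx -7.0446 \cdot 10^{-7}$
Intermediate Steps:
$p = 0$ ($p = 0 \left(-4\right) = 0$)
$Y{\left(o,P \right)} = \frac{1}{209 + P}$ ($Y{\left(o,P \right)} = \frac{1}{\left(146 + 63\right) + P} = \frac{1}{209 + P}$)
$\frac{Y{\left(74 - -52,p \right)}}{\left(-849\right) 8} = \frac{1}{\left(209 + 0\right) \left(\left(-849\right) 8\right)} = \frac{1}{209 \left(-6792\right)} = \frac{1}{209} \left(- \frac{1}{6792}\right) = - \frac{1}{1419528}$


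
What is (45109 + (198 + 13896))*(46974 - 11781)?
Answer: 2083531179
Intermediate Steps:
(45109 + (198 + 13896))*(46974 - 11781) = (45109 + 14094)*35193 = 59203*35193 = 2083531179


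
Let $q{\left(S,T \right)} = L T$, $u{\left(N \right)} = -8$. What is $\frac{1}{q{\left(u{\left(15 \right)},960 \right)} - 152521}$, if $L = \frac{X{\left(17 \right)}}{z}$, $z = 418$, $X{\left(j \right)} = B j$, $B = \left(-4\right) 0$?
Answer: $- \frac{1}{152521} \approx -6.5565 \cdot 10^{-6}$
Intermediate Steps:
$B = 0$
$X{\left(j \right)} = 0$ ($X{\left(j \right)} = 0 j = 0$)
$L = 0$ ($L = \frac{0}{418} = 0 \cdot \frac{1}{418} = 0$)
$q{\left(S,T \right)} = 0$ ($q{\left(S,T \right)} = 0 T = 0$)
$\frac{1}{q{\left(u{\left(15 \right)},960 \right)} - 152521} = \frac{1}{0 - 152521} = \frac{1}{-152521} = - \frac{1}{152521}$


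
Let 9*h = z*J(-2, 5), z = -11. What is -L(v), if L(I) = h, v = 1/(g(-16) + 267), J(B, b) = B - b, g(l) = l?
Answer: -77/9 ≈ -8.5556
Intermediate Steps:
v = 1/251 (v = 1/(-16 + 267) = 1/251 ≈ 0.0039841)
h = 77/9 (h = (-11*(-2 - 1*5))/9 = (-11*(-2 - 5))/9 = (-11*(-7))/9 = (⅑)*77 = 77/9 ≈ 8.5556)
L(I) = 77/9
-L(v) = -1*77/9 = -77/9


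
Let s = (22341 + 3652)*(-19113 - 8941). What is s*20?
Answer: -14584152440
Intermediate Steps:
s = -729207622 (s = 25993*(-28054) = -729207622)
s*20 = -729207622*20 = -14584152440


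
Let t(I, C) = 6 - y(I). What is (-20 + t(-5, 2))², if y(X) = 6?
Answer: 400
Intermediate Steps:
t(I, C) = 0 (t(I, C) = 6 - 1*6 = 6 - 6 = 0)
(-20 + t(-5, 2))² = (-20 + 0)² = (-20)² = 400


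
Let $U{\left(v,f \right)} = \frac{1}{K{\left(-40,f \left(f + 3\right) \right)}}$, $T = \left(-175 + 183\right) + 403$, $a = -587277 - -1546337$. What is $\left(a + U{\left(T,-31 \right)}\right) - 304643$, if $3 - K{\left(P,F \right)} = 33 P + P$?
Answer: $\frac{891970372}{1363} \approx 6.5442 \cdot 10^{5}$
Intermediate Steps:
$a = 959060$ ($a = -587277 + 1546337 = 959060$)
$T = 411$ ($T = 8 + 403 = 411$)
$K{\left(P,F \right)} = 3 - 34 P$ ($K{\left(P,F \right)} = 3 - \left(33 P + P\right) = 3 - 34 P$)
$U{\left(v,f \right)} = \frac{1}{1363}$ ($U{\left(v,f \right)} = \frac{1}{3 - -1360} = \frac{1}{3 + 1360} = \frac{1}{1363}$)
$\left(a + U{\left(T,-31 \right)}\right) - 304643 = \left(959060 + \frac{1}{1363}\right) - 304643 = \frac{1307198781}{1363} - 304643 = \frac{891970372}{1363}$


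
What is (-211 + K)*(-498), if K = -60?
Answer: 134958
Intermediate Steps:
(-211 + K)*(-498) = (-211 - 60)*(-498) = -271*(-498) = 134958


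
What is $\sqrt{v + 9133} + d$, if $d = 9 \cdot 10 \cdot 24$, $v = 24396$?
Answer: $2160 + \sqrt{33529} \approx 2343.1$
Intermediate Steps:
$d = 2160$ ($d = 90 \cdot 24 = 2160$)
$\sqrt{v + 9133} + d = \sqrt{24396 + 9133} + 2160 = \sqrt{33529} + 2160 = 2160 + \sqrt{33529}$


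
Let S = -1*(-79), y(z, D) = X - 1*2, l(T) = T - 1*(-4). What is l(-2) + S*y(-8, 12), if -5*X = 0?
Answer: -156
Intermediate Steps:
X = 0 (X = -1/5*0 = 0)
l(T) = 4 + T (l(T) = T + 4 = 4 + T)
y(z, D) = -2 (y(z, D) = 0 - 1*2 = 0 - 2 = -2)
S = 79
l(-2) + S*y(-8, 12) = (4 - 2) + 79*(-2) = 2 - 158 = -156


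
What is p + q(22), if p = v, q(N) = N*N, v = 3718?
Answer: 4202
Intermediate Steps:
q(N) = N**2
p = 3718
p + q(22) = 3718 + 22**2 = 3718 + 484 = 4202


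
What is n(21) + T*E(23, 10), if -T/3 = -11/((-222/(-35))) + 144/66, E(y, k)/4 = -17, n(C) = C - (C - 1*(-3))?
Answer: 35941/407 ≈ 88.307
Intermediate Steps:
n(C) = -3 (n(C) = C - (C + 3) = C - (3 + C) = C + (-3 - C) = -3)
E(y, k) = -68 (E(y, k) = 4*(-17) = -68)
T = -1093/814 (T = -3*(-11/((-222/(-35))) + 144/66) = -3*(-11/((-222*(-1/35))) + 144*(1/66)) = -3*(-11/222/35 + 24/11) = -3*(-11*35/222 + 24/11) = -3*(-385/222 + 24/11) = -3*1093/2442 = -1093/814 ≈ -1.3428)
n(21) + T*E(23, 10) = -3 - 1093/814*(-68) = -3 + 37162/407 = 35941/407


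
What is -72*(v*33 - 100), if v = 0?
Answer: 7200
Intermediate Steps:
-72*(v*33 - 100) = -72*(0*33 - 100) = -72*(0 - 100) = -72*(-100) = 7200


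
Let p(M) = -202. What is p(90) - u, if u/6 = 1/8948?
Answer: -903751/4474 ≈ -202.00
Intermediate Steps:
u = 3/4474 (u = 6/8948 = 6*(1/8948) = 3/4474 ≈ 0.00067054)
p(90) - u = -202 - 1*3/4474 = -202 - 3/4474 = -903751/4474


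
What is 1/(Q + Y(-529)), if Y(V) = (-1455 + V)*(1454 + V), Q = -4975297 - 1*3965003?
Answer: -1/10775500 ≈ -9.2803e-8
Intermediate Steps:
Q = -8940300 (Q = -4975297 - 3965003 = -8940300)
1/(Q + Y(-529)) = 1/(-8940300 + (-2115570 + (-529)² - 1*(-529))) = 1/(-8940300 + (-2115570 + 279841 + 529)) = 1/(-8940300 - 1835200) = 1/(-10775500) = -1/10775500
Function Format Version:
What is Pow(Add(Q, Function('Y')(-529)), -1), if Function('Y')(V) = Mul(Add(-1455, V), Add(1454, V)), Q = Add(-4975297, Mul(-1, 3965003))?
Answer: Rational(-1, 10775500) ≈ -9.2803e-8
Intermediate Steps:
Q = -8940300 (Q = Add(-4975297, -3965003) = -8940300)
Pow(Add(Q, Function('Y')(-529)), -1) = Pow(Add(-8940300, Add(-2115570, Pow(-529, 2), Mul(-1, -529))), -1) = Pow(Add(-8940300, Add(-2115570, 279841, 529)), -1) = Pow(Add(-8940300, -1835200), -1) = Pow(-10775500, -1) = Rational(-1, 10775500)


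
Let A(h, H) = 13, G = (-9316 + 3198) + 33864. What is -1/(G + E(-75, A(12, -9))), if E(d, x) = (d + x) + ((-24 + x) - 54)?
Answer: -1/27619 ≈ -3.6207e-5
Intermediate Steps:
G = 27746 (G = -6118 + 33864 = 27746)
E(d, x) = -78 + d + 2*x (E(d, x) = (d + x) + (-78 + x) = -78 + d + 2*x)
-1/(G + E(-75, A(12, -9))) = -1/(27746 + (-78 - 75 + 2*13)) = -1/(27746 + (-78 - 75 + 26)) = -1/(27746 - 127) = -1/27619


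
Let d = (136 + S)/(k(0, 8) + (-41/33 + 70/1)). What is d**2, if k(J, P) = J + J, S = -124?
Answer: 156816/5148361 ≈ 0.030459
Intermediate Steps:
k(J, P) = 2*J
d = 396/2269 (d = (136 - 124)/(2*0 + (-41/33 + 70/1)) = 12/(0 + (-41*1/33 + 70*1)) = 12/(0 + (-41/33 + 70)) = 12/(0 + 2269/33) = 12/(2269/33) = 12*(33/2269) = 396/2269 ≈ 0.17453)
d**2 = (396/2269)**2 = 156816/5148361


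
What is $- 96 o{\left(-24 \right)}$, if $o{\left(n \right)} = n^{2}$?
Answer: $-55296$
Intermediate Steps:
$- 96 o{\left(-24 \right)} = - 96 \left(-24\right)^{2} = \left(-96\right) 576 = -55296$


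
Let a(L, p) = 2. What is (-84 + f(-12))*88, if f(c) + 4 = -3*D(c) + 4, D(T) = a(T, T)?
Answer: -7920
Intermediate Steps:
D(T) = 2
f(c) = -6 (f(c) = -4 + (-3*2 + 4) = -4 + (-6 + 4) = -4 - 2 = -6)
(-84 + f(-12))*88 = (-84 - 6)*88 = -90*88 = -7920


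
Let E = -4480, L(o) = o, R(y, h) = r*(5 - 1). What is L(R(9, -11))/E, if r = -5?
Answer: 1/224 ≈ 0.0044643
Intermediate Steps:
R(y, h) = -20 (R(y, h) = -5*(5 - 1) = -5*4 = -20)
L(R(9, -11))/E = -20/(-4480) = -20*(-1/4480) = 1/224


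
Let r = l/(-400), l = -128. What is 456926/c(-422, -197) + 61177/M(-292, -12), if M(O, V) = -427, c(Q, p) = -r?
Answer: -2439087233/1708 ≈ -1.4280e+6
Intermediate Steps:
r = 8/25 (r = -128/(-400) = -128*(-1/400) = 8/25 ≈ 0.32000)
c(Q, p) = -8/25 (c(Q, p) = -1*8/25 = -8/25)
456926/c(-422, -197) + 61177/M(-292, -12) = 456926/(-8/25) + 61177/(-427) = 456926*(-25/8) + 61177*(-1/427) = -5711575/4 - 61177/427 = -2439087233/1708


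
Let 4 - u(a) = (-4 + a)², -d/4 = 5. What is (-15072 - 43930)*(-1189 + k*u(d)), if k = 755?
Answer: 25550757098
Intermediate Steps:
d = -20 (d = -4*5 = -20)
u(a) = 4 - (-4 + a)²
(-15072 - 43930)*(-1189 + k*u(d)) = (-15072 - 43930)*(-1189 + 755*(4 - (-4 - 20)²)) = -59002*(-1189 + 755*(4 - 1*(-24)²)) = -59002*(-1189 + 755*(4 - 1*576)) = -59002*(-1189 + 755*(4 - 576)) = -59002*(-1189 + 755*(-572)) = -59002*(-1189 - 431860) = -59002*(-433049) = 25550757098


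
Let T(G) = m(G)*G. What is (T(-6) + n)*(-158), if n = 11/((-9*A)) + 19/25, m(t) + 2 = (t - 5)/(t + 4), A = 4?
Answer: 1460789/450 ≈ 3246.2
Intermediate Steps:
m(t) = -2 + (-5 + t)/(4 + t) (m(t) = -2 + (t - 5)/(t + 4) = -2 + (-5 + t)/(4 + t))
T(G) = G*(-13 - G)/(4 + G) (T(G) = ((-13 - G)/(4 + G))*G = G*(-13 - G)/(4 + G))
n = 409/900 (n = 11/((-9*4)) + 19/25 = 11/(-36) + 19*(1/25) = 11*(-1/36) + 19/25 = -11/36 + 19/25 = 409/900 ≈ 0.45444)
(T(-6) + n)*(-158) = (-1*(-6)*(13 - 6)/(4 - 6) + 409/900)*(-158) = (-1*(-6)*7/(-2) + 409/900)*(-158) = (-1*(-6)*(-1/2)*7 + 409/900)*(-158) = (-21 + 409/900)*(-158) = -18491/900*(-158) = 1460789/450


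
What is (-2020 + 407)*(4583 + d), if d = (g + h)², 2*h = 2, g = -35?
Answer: -9257007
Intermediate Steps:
h = 1 (h = (½)*2 = 1)
d = 1156 (d = (-35 + 1)² = (-34)² = 1156)
(-2020 + 407)*(4583 + d) = (-2020 + 407)*(4583 + 1156) = -1613*5739 = -9257007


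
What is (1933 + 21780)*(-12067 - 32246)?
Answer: -1050794169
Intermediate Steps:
(1933 + 21780)*(-12067 - 32246) = 23713*(-44313) = -1050794169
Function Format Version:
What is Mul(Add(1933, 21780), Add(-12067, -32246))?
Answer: -1050794169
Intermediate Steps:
Mul(Add(1933, 21780), Add(-12067, -32246)) = Mul(23713, -44313) = -1050794169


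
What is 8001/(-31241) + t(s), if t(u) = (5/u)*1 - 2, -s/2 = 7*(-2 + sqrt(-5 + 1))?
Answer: -541549/249928 + 5*I/56 ≈ -2.1668 + 0.089286*I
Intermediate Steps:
s = 28 - 28*I (s = -14*(-2 + sqrt(-5 + 1)) = -14*(-2 + sqrt(-4)) = -14*(-2 + 2*I) = -2*(-14 + 14*I) = 28 - 28*I ≈ 28.0 - 28.0*I)
t(u) = -2 + 5/u (t(u) = 5/u - 2 = -2 + 5/u)
8001/(-31241) + t(s) = 8001/(-31241) + (-2 + 5/(28 - 28*I)) = 8001*(-1/31241) + (-2 + 5*((28 + 28*I)/1568)) = -1143/4463 + (-2 + 5*(28 + 28*I)/1568) = -10069/4463 + 5*(28 + 28*I)/1568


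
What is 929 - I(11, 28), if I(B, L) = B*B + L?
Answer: 780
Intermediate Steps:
I(B, L) = L + B² (I(B, L) = B² + L = L + B²)
929 - I(11, 28) = 929 - (28 + 11²) = 929 - (28 + 121) = 929 - 1*149 = 929 - 149 = 780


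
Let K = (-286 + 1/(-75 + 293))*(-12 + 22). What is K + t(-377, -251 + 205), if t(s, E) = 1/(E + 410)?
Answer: -113471431/39676 ≈ -2860.0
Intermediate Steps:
t(s, E) = 1/(410 + E)
K = -311735/109 (K = (-286 + 1/218)*10 = -62347/218*10 = -311735/109 ≈ -2860.0)
K + t(-377, -251 + 205) = -311735/109 + 1/(410 + (-251 + 205)) = -311735/109 + 1/(410 - 46) = -311735/109 + 1/364 = -113471431/39676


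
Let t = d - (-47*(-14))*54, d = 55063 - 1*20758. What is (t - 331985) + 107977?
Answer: -225235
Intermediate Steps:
d = 34305 (d = 55063 - 20758 = 34305)
t = -1227 (t = 34305 - (-47*(-14))*54 = 34305 - 658*54 = 34305 - 1*35532 = 34305 - 35532 = -1227)
(t - 331985) + 107977 = (-1227 - 331985) + 107977 = -333212 + 107977 = -225235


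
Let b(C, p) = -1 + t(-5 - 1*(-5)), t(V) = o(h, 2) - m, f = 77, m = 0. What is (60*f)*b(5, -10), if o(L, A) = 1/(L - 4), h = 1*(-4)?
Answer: -10395/2 ≈ -5197.5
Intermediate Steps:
h = -4
o(L, A) = 1/(-4 + L)
t(V) = -⅛ (t(V) = 1/(-4 - 4) - 1*0 = 1/(-8) + 0 = -⅛ + 0 = -⅛)
b(C, p) = -9/8 (b(C, p) = -1 - ⅛ = -9/8)
(60*f)*b(5, -10) = (60*77)*(-9/8) = 4620*(-9/8) = -10395/2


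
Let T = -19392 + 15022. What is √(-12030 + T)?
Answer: 20*I*√41 ≈ 128.06*I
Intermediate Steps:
T = -4370
√(-12030 + T) = √(-12030 - 4370) = √(-16400) = 20*I*√41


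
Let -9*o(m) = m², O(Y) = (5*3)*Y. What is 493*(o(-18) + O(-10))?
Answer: -91698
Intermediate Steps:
O(Y) = 15*Y
o(m) = -m²/9
493*(o(-18) + O(-10)) = 493*(-⅑*(-18)² + 15*(-10)) = 493*(-⅑*324 - 150) = 493*(-36 - 150) = 493*(-186) = -91698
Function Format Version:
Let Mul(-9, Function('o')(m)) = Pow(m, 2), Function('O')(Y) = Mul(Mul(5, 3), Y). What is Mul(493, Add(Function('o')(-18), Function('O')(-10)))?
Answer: -91698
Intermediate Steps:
Function('O')(Y) = Mul(15, Y)
Function('o')(m) = Mul(Rational(-1, 9), Pow(m, 2))
Mul(493, Add(Function('o')(-18), Function('O')(-10))) = Mul(493, Add(Mul(Rational(-1, 9), Pow(-18, 2)), Mul(15, -10))) = Mul(493, Add(Mul(Rational(-1, 9), 324), -150)) = Mul(493, Add(-36, -150)) = Mul(493, -186) = -91698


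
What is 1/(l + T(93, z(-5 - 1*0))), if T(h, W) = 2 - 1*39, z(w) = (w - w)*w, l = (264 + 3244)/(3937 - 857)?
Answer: -770/27613 ≈ -0.027885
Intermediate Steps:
l = 877/770 (l = 3508/3080 = 3508*(1/3080) = 877/770 ≈ 1.1390)
z(w) = 0 (z(w) = 0*w = 0)
T(h, W) = -37 (T(h, W) = 2 - 39 = -37)
1/(l + T(93, z(-5 - 1*0))) = 1/(877/770 - 37) = 1/(-27613/770) = -770/27613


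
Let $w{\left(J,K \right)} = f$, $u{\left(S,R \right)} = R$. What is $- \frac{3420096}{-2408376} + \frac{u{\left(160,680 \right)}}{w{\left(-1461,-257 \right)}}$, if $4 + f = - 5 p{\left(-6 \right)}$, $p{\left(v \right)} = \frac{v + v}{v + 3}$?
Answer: $- \frac{8102153}{301047} \approx -26.913$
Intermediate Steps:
$p{\left(v \right)} = \frac{2 v}{3 + v}$
$f = -24$ ($f = -4 - 5 \cdot 2 \left(-6\right) \frac{1}{3 - 6} = -4 - 5 \cdot 2 \left(-6\right) \frac{1}{-3} = -4 - 5 \cdot 2 \left(-6\right) \left(- \frac{1}{3}\right) = -4 - 20 = -24$)
$w{\left(J,K \right)} = -24$
$- \frac{3420096}{-2408376} + \frac{u{\left(160,680 \right)}}{w{\left(-1461,-257 \right)}} = - \frac{3420096}{-2408376} + \frac{680}{-24} = \left(-3420096\right) \left(- \frac{1}{2408376}\right) + 680 \left(- \frac{1}{24}\right) = \frac{142504}{100349} - \frac{85}{3} = - \frac{8102153}{301047}$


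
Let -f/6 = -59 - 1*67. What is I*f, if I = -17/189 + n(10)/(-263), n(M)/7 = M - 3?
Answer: -54928/263 ≈ -208.85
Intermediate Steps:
n(M) = -21 + 7*M (n(M) = 7*(M - 3) = 7*(-3 + M) = -21 + 7*M)
f = 756 (f = -6*(-59 - 1*67) = -6*(-59 - 67) = -6*(-126) = 756)
I = -13732/49707 (I = -17/189 + (-21 + 7*10)/(-263) = -17*1/189 + (-21 + 70)*(-1/263) = -17/189 + 49*(-1/263) = -17/189 - 49/263 = -13732/49707 ≈ -0.27626)
I*f = -13732/49707*756 = -54928/263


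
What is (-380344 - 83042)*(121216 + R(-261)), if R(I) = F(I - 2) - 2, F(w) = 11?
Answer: -56173967850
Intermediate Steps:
R(I) = 9 (R(I) = 11 - 2 = 9)
(-380344 - 83042)*(121216 + R(-261)) = (-380344 - 83042)*(121216 + 9) = -463386*121225 = -56173967850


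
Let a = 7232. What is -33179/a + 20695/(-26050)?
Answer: -101397919/18839360 ≈ -5.3822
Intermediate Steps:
-33179/a + 20695/(-26050) = -33179/7232 + 20695/(-26050) = -33179*1/7232 + 20695*(-1/26050) = -33179/7232 - 4139/5210 = -101397919/18839360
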